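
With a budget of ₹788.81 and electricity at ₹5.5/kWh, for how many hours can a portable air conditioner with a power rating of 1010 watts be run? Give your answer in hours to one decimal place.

Energy available = ₹788.81 ÷ ₹5.5/kWh = 143.42 kWh
Hours = 143.42 kWh ÷ 1.01 kW = 142.0 h

142.0 h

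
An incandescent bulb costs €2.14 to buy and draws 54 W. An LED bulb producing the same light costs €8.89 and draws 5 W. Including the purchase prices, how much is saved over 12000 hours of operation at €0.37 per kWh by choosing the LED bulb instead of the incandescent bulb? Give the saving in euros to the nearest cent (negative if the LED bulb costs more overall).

€210.81

incandescent bulb: €2.14 + (54/1000) kW × 12000 h × €0.37 = €2.14 + €239.76 = €241.9
LED bulb: €8.89 + (5/1000) kW × 12000 h × €0.37 = €8.89 + €22.2 = €31.09
Saving = €241.9 − €31.09 = €210.81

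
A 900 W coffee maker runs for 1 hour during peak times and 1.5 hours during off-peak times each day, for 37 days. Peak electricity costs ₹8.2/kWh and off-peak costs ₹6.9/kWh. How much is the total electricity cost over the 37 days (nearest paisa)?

Peak energy = 0.9 kW × 1 h × 37 = 33.3 kWh
Off-peak energy = 0.9 kW × 1.5 h × 37 = 49.95 kWh
Cost = 33.3 × ₹8.2 + 49.95 × ₹6.9 = ₹273.06 + ₹344.655 = ₹617.72

₹617.72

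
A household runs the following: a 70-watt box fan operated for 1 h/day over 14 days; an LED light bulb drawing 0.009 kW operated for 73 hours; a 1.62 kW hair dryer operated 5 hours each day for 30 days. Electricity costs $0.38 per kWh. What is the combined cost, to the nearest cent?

box fan: Runtime = 1 h/day × 14 days = 14 h
box fan: 0.07 kW × 14 h = 0.98 kWh
LED light bulb: 0.009 kW × 73 h = 0.657 kWh
hair dryer: Runtime = 5 h/day × 30 days = 150 h
hair dryer: 1.62 kW × 150 h = 243 kWh
Total energy = 244.637 kWh
Cost = 244.637 × $0.38 = $92.96

$92.96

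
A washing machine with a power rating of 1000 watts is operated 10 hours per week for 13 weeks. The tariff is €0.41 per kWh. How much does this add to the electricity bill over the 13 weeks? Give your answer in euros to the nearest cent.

€53.30

Runtime = 10 h/week × 13 weeks = 130 h
Energy = 1 kW × 130 h = 130 kWh
Cost = 130 kWh × €0.41/kWh = €53.30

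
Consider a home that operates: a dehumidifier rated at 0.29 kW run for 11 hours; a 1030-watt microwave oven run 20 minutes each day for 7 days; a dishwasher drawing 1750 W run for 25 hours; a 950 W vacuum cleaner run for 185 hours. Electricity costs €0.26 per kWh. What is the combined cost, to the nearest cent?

dehumidifier: 0.29 kW × 11 h = 3.19 kWh
microwave oven: Runtime = 20 min × 7 = 140 min = 2.333333… h
microwave oven: 1.03 kW × 2.333333… h = 2.403333… kWh
dishwasher: 1.75 kW × 25 h = 43.75 kWh
vacuum cleaner: 0.95 kW × 185 h = 175.75 kWh
Total energy = 225.093333… kWh
Cost = 225.093333… × €0.26 = €58.52

€58.52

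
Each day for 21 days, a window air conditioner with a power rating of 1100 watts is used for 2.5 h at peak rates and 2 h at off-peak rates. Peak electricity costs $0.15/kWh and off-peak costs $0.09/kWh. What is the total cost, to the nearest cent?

$12.82

Peak energy = 1.1 kW × 2.5 h × 21 = 57.75 kWh
Off-peak energy = 1.1 kW × 2 h × 21 = 46.2 kWh
Cost = 57.75 × $0.15 + 46.2 × $0.09 = $8.6625 + $4.158 = $12.82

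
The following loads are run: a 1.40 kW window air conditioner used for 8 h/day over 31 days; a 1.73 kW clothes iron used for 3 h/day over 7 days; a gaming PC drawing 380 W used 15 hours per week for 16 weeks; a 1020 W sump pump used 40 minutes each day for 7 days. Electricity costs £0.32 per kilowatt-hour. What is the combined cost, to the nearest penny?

£153.44

window air conditioner: Runtime = 8 h/day × 31 days = 248 h
window air conditioner: 1.4 kW × 248 h = 347.2 kWh
clothes iron: Runtime = 3 h/day × 7 days = 21 h
clothes iron: 1.73 kW × 21 h = 36.33 kWh
gaming PC: Runtime = 15 h/week × 16 weeks = 240 h
gaming PC: 0.38 kW × 240 h = 91.2 kWh
sump pump: Runtime = 40 min × 7 = 280 min = 4.666666… h
sump pump: 1.02 kW × 4.666666… h = 4.76 kWh
Total energy = 479.49 kWh
Cost = 479.49 × £0.32 = £153.44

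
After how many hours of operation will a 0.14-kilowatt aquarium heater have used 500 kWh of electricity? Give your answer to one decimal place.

Hours = 500 kWh ÷ 0.14 kW = 3571.4 h

3571.4 h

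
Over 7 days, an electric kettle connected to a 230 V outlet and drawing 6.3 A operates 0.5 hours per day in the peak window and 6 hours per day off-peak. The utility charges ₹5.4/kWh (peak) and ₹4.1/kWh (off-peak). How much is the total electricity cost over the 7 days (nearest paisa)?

Power = 6.3 A × 230 V = 1449 W = 1.449 kW
Peak energy = 1.449 kW × 0.5 h × 7 = 5.0715 kWh
Off-peak energy = 1.449 kW × 6 h × 7 = 60.858 kWh
Cost = 5.0715 × ₹5.4 + 60.858 × ₹4.1 = ₹27.3861 + ₹249.5178 = ₹276.90

₹276.90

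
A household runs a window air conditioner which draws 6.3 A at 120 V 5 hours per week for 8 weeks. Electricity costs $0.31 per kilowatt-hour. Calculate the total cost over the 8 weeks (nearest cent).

Power = 6.3 A × 120 V = 756 W = 0.756 kW
Runtime = 5 h/week × 8 weeks = 40 h
Energy = 0.756 kW × 40 h = 30.24 kWh
Cost = 30.24 kWh × $0.31/kWh = $9.37

$9.37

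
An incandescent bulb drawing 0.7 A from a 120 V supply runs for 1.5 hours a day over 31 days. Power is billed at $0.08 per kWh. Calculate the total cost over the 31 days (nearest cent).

$0.31

Power = 0.7 A × 120 V = 84 W = 0.084 kW
Runtime = 1.5 h/day × 31 days = 46.5 h
Energy = 0.084 kW × 46.5 h = 3.906 kWh
Cost = 3.906 kWh × $0.08/kWh = $0.31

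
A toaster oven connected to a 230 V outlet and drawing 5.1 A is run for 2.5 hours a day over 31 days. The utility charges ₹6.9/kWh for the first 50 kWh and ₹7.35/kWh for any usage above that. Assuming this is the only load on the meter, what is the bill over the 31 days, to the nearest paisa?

Power = 5.1 A × 230 V = 1173 W = 1.173 kW
Runtime = 2.5 h/day × 31 days = 77.5 h
Energy = 1.173 kW × 77.5 h = 90.9075 kWh
Tier 1 (0–50 kWh): 50 × ₹6.9 = ₹345
Above 50 kWh: 40.9075 × ₹7.35 = ₹300.670125
Bill = ₹645.67

₹645.67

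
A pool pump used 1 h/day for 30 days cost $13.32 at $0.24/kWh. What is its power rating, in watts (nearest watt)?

Energy = $13.32 ÷ $0.24/kWh = 55.5 kWh
Runtime = 1 h/day × 30 days = 30 h
Power = 55.5 kWh ÷ 30 h = 1.85 kW = 1850 W

1850 W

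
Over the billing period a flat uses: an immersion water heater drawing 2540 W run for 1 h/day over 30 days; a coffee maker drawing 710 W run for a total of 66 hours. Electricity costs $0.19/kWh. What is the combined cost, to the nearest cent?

immersion water heater: Runtime = 1 h/day × 30 days = 30 h
immersion water heater: 2.54 kW × 30 h = 76.2 kWh
coffee maker: 0.71 kW × 66 h = 46.86 kWh
Total energy = 123.06 kWh
Cost = 123.06 × $0.19 = $23.38

$23.38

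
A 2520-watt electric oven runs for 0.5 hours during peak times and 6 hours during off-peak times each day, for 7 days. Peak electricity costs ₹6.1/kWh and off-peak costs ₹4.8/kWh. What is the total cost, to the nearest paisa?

Peak energy = 2.52 kW × 0.5 h × 7 = 8.82 kWh
Off-peak energy = 2.52 kW × 6 h × 7 = 105.84 kWh
Cost = 8.82 × ₹6.1 + 105.84 × ₹4.8 = ₹53.802 + ₹508.032 = ₹561.83

₹561.83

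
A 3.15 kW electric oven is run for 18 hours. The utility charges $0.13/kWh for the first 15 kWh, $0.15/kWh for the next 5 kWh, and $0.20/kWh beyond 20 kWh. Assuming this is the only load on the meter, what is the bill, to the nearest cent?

Energy = 3.15 kW × 18 h = 56.7 kWh
Tier 1 (0–15 kWh): 15 × $0.13 = $1.95
Tier 2 (15–20 kWh): 5 × $0.15 = $0.75
Above 20 kWh: 36.7 × $0.20 = $7.34
Bill = $10.04

$10.04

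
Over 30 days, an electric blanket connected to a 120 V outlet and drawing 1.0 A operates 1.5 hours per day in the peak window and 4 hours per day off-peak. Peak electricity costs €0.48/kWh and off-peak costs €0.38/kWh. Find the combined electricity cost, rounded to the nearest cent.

€8.06

Power = 1.0 A × 120 V = 120 W = 0.12 kW
Peak energy = 0.12 kW × 1.5 h × 30 = 5.4 kWh
Off-peak energy = 0.12 kW × 4 h × 30 = 14.4 kWh
Cost = 5.4 × €0.48 + 14.4 × €0.38 = €2.592 + €5.472 = €8.06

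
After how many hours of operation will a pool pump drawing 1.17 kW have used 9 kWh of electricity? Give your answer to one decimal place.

Hours = 9 kWh ÷ 1.17 kW = 7.7 h

7.7 h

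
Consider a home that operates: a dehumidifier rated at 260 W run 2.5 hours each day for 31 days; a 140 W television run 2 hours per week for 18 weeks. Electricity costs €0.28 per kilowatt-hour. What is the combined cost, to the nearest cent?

dehumidifier: Runtime = 2.5 h/day × 31 days = 77.5 h
dehumidifier: 0.26 kW × 77.5 h = 20.15 kWh
television: Runtime = 2 h/week × 18 weeks = 36 h
television: 0.14 kW × 36 h = 5.04 kWh
Total energy = 25.19 kWh
Cost = 25.19 × €0.28 = €7.05

€7.05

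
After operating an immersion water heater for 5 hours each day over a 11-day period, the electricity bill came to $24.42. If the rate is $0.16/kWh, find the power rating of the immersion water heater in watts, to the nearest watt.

2775 W

Energy = $24.42 ÷ $0.16/kWh = 152.625 kWh
Runtime = 5 h/day × 11 days = 55 h
Power = 152.625 kWh ÷ 55 h = 2.775 kW = 2775 W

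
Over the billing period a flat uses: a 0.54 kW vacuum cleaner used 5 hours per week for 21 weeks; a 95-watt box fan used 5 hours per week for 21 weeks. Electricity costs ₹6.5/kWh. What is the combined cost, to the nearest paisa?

vacuum cleaner: Runtime = 5 h/week × 21 weeks = 105 h
vacuum cleaner: 0.54 kW × 105 h = 56.7 kWh
box fan: Runtime = 5 h/week × 21 weeks = 105 h
box fan: 0.095 kW × 105 h = 9.975 kWh
Total energy = 66.675 kWh
Cost = 66.675 × ₹6.5 = ₹433.39

₹433.39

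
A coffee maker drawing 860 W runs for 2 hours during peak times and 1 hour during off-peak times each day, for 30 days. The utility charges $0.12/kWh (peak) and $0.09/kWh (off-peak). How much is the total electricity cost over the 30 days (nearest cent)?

$8.51

Peak energy = 0.86 kW × 2 h × 30 = 51.6 kWh
Off-peak energy = 0.86 kW × 1 h × 30 = 25.8 kWh
Cost = 51.6 × $0.12 + 25.8 × $0.09 = $6.192 + $2.322 = $8.51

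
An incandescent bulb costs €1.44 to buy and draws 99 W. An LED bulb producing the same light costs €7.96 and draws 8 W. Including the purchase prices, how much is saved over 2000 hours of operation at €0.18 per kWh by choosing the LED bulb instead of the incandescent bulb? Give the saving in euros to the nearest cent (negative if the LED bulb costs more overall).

€26.24

incandescent bulb: €1.44 + (99/1000) kW × 2000 h × €0.18 = €1.44 + €35.64 = €37.08
LED bulb: €7.96 + (8/1000) kW × 2000 h × €0.18 = €7.96 + €2.88 = €10.84
Saving = €37.08 − €10.84 = €26.24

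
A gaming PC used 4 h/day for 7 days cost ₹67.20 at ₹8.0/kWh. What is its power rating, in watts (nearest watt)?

300 W

Energy = ₹67.20 ÷ ₹8.0/kWh = 8.4 kWh
Runtime = 4 h/day × 7 days = 28 h
Power = 8.4 kWh ÷ 28 h = 0.3 kW = 300 W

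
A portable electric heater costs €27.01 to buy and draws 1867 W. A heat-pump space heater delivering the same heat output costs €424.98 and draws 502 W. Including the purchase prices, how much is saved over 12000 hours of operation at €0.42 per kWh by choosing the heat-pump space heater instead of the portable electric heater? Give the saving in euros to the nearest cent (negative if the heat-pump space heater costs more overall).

portable electric heater: €27.01 + (1867/1000) kW × 12000 h × €0.42 = €27.01 + €9409.68 = €9436.69
heat-pump space heater: €424.98 + (502/1000) kW × 12000 h × €0.42 = €424.98 + €2530.08 = €2955.06
Saving = €9436.69 − €2955.06 = €6481.63

€6481.63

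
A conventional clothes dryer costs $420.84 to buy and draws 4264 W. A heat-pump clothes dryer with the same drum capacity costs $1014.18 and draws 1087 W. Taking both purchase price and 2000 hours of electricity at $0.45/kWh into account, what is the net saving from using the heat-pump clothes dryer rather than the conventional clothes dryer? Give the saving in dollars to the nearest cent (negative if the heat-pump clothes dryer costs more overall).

conventional clothes dryer: $420.84 + (4264/1000) kW × 2000 h × $0.45 = $420.84 + $3837.6 = $4258.44
heat-pump clothes dryer: $1014.18 + (1087/1000) kW × 2000 h × $0.45 = $1014.18 + $978.3 = $1992.48
Saving = $4258.44 − $1992.48 = $2265.96

$2265.96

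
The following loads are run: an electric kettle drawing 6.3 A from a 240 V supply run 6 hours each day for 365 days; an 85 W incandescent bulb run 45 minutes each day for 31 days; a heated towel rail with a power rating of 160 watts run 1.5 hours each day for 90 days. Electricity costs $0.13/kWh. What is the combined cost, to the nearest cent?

$433.53

electric kettle: Power = 6.3 A × 240 V = 1512 W = 1.512 kW
electric kettle: Runtime = 6 h/day × 365 days = 2190 h
electric kettle: 1.512 kW × 2190 h = 3311.28 kWh
incandescent bulb: Runtime = 45 min × 31 = 1395 min = 23.25 h
incandescent bulb: 0.085 kW × 23.25 h = 1.97625 kWh
heated towel rail: Runtime = 1.5 h/day × 90 days = 135 h
heated towel rail: 0.16 kW × 135 h = 21.6 kWh
Total energy = 3334.85625 kWh
Cost = 3334.85625 × $0.13 = $433.53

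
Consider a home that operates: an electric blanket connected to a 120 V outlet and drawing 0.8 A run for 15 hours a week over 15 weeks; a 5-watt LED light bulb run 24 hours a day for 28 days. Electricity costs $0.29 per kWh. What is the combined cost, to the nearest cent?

electric blanket: Power = 0.8 A × 120 V = 96 W = 0.096 kW
electric blanket: Runtime = 15 h/week × 15 weeks = 225 h
electric blanket: 0.096 kW × 225 h = 21.6 kWh
LED light bulb: Runtime = 24 h × 28 = 672 h
LED light bulb: 0.005 kW × 672 h = 3.36 kWh
Total energy = 24.96 kWh
Cost = 24.96 × $0.29 = $7.24

$7.24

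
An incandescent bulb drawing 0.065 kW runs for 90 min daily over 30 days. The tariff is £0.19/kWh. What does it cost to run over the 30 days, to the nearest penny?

£0.56

Runtime = 90 min × 30 = 2700 min = 45 h
Energy = 0.065 kW × 45 h = 2.925 kWh
Cost = 2.925 kWh × £0.19/kWh = £0.56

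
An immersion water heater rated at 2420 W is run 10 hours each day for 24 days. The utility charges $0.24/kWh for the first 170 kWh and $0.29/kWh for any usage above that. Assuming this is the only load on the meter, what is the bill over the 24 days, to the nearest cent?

Runtime = 10 h/day × 24 days = 240 h
Energy = 2.42 kW × 240 h = 580.8 kWh
Tier 1 (0–170 kWh): 170 × $0.24 = $40.8
Above 170 kWh: 410.8 × $0.29 = $119.132
Bill = $159.93

$159.93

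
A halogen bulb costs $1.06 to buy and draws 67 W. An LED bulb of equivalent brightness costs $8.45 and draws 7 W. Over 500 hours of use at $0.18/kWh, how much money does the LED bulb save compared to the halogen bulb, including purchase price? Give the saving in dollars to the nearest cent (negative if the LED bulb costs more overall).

-$1.99

halogen bulb: $1.06 + (67/1000) kW × 500 h × $0.18 = $1.06 + $6.03 = $7.09
LED bulb: $8.45 + (7/1000) kW × 500 h × $0.18 = $8.45 + $0.63 = $9.08
Saving = $7.09 − $9.08 = −$1.99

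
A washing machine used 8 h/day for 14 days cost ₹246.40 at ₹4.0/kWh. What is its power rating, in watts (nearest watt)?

550 W

Energy = ₹246.40 ÷ ₹4.0/kWh = 61.6 kWh
Runtime = 8 h/day × 14 days = 112 h
Power = 61.6 kWh ÷ 112 h = 0.55 kW = 550 W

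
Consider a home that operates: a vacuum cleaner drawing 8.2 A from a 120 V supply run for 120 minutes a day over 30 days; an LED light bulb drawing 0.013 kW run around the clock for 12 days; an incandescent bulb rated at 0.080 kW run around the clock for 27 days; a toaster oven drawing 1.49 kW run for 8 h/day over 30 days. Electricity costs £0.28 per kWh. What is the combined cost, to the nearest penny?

vacuum cleaner: Power = 8.2 A × 120 V = 984 W = 0.984 kW
vacuum cleaner: Runtime = 120 min × 30 = 3600 min = 60 h
vacuum cleaner: 0.984 kW × 60 h = 59.04 kWh
LED light bulb: Runtime = 24 h × 12 = 288 h
LED light bulb: 0.013 kW × 288 h = 3.744 kWh
incandescent bulb: Runtime = 24 h × 27 = 648 h
incandescent bulb: 0.08 kW × 648 h = 51.84 kWh
toaster oven: Runtime = 8 h/day × 30 days = 240 h
toaster oven: 1.49 kW × 240 h = 357.6 kWh
Total energy = 472.224 kWh
Cost = 472.224 × £0.28 = £132.22

£132.22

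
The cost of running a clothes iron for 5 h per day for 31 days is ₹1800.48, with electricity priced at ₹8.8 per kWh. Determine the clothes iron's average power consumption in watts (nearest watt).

Energy = ₹1800.48 ÷ ₹8.8/kWh = 204.6 kWh
Runtime = 5 h/day × 31 days = 155 h
Power = 204.6 kWh ÷ 155 h = 1.32 kW = 1320 W

1320 W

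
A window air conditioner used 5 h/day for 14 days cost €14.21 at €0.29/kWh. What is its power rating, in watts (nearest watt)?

Energy = €14.21 ÷ €0.29/kWh = 49 kWh
Runtime = 5 h/day × 14 days = 70 h
Power = 49 kWh ÷ 70 h = 0.7 kW = 700 W

700 W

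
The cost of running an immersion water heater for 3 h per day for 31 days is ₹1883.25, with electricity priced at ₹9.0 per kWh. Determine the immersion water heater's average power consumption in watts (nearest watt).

2250 W

Energy = ₹1883.25 ÷ ₹9.0/kWh = 209.25 kWh
Runtime = 3 h/day × 31 days = 93 h
Power = 209.25 kWh ÷ 93 h = 2.25 kW = 2250 W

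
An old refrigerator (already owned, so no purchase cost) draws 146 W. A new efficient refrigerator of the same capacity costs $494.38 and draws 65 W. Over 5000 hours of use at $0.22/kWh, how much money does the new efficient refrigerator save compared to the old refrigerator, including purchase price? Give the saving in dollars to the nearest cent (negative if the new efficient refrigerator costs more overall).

-$405.28

old refrigerator: $0.00 + (146/1000) kW × 5000 h × $0.22 = $0.00 + $160.6 = $160.6
new efficient refrigerator: $494.38 + (65/1000) kW × 5000 h × $0.22 = $494.38 + $71.5 = $565.88
Saving = $160.6 − $565.88 = −$405.28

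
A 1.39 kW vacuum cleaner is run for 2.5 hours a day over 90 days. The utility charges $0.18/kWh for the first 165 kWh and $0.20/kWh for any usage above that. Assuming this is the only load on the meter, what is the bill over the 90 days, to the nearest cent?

$59.25

Runtime = 2.5 h/day × 90 days = 225 h
Energy = 1.39 kW × 225 h = 312.75 kWh
Tier 1 (0–165 kWh): 165 × $0.18 = $29.7
Above 165 kWh: 147.75 × $0.20 = $29.55
Bill = $59.25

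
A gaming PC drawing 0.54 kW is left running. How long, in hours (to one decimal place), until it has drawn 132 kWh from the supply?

244.4 h

Hours = 132 kWh ÷ 0.54 kW = 244.4 h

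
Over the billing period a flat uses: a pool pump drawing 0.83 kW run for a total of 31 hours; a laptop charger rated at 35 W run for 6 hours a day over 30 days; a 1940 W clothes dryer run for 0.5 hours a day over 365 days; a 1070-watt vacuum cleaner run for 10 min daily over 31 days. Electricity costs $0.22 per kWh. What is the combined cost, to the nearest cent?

pool pump: 0.83 kW × 31 h = 25.73 kWh
laptop charger: Runtime = 6 h/day × 30 days = 180 h
laptop charger: 0.035 kW × 180 h = 6.3 kWh
clothes dryer: Runtime = 0.5 h/day × 365 days = 182.5 h
clothes dryer: 1.94 kW × 182.5 h = 354.05 kWh
vacuum cleaner: Runtime = 10 min × 31 = 310 min = 5.166666… h
vacuum cleaner: 1.07 kW × 5.166666… h = 5.528333… kWh
Total energy = 391.608333… kWh
Cost = 391.608333… × $0.22 = $86.15

$86.15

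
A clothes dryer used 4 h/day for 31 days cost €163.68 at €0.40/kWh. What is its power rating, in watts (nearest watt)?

Energy = €163.68 ÷ €0.40/kWh = 409.2 kWh
Runtime = 4 h/day × 31 days = 124 h
Power = 409.2 kWh ÷ 124 h = 3.3 kW = 3300 W

3300 W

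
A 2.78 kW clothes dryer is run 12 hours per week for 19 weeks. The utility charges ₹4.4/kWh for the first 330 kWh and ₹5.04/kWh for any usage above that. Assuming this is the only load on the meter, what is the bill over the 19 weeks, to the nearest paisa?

Runtime = 12 h/week × 19 weeks = 228 h
Energy = 2.78 kW × 228 h = 633.84 kWh
Tier 1 (0–330 kWh): 330 × ₹4.4 = ₹1452
Above 330 kWh: 303.84 × ₹5.04 = ₹1531.3536
Bill = ₹2983.35

₹2983.35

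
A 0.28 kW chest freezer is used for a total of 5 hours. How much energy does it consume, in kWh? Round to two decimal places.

Energy = 0.28 kW × 5 h = 1.4 kWh

1.40 kWh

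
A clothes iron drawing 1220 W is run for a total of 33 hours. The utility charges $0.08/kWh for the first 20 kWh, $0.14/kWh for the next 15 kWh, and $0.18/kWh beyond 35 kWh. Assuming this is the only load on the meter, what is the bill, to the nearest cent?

$4.65

Energy = 1.22 kW × 33 h = 40.26 kWh
Tier 1 (0–20 kWh): 20 × $0.08 = $1.6
Tier 2 (20–35 kWh): 15 × $0.14 = $2.1
Above 35 kWh: 5.26 × $0.18 = $0.9468
Bill = $4.65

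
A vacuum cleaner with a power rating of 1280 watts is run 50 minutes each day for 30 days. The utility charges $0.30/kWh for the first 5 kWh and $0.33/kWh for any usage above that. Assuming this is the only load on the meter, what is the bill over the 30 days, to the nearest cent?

Runtime = 50 min × 30 = 1500 min = 25 h
Energy = 1.28 kW × 25 h = 32 kWh
Tier 1 (0–5 kWh): 5 × $0.30 = $1.5
Above 5 kWh: 27 × $0.33 = $8.91
Bill = $10.41

$10.41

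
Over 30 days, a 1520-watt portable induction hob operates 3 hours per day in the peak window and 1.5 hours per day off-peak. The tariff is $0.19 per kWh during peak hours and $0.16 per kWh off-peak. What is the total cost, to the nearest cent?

$36.94

Peak energy = 1.52 kW × 3 h × 30 = 136.8 kWh
Off-peak energy = 1.52 kW × 1.5 h × 30 = 68.4 kWh
Cost = 136.8 × $0.19 + 68.4 × $0.16 = $25.992 + $10.944 = $36.94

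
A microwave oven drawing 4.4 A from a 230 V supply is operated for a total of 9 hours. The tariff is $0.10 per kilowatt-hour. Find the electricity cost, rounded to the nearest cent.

$0.91

Power = 4.4 A × 230 V = 1012 W = 1.012 kW
Energy = 1.012 kW × 9 h = 9.108 kWh
Cost = 9.108 kWh × $0.10/kWh = $0.91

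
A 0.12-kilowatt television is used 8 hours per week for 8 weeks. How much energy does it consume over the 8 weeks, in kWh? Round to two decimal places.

Runtime = 8 h/week × 8 weeks = 64 h
Energy = 0.12 kW × 64 h = 7.68 kWh

7.68 kWh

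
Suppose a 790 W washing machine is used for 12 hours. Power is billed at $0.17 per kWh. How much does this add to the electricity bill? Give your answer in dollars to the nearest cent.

Energy = 0.79 kW × 12 h = 9.48 kWh
Cost = 9.48 kWh × $0.17/kWh = $1.61

$1.61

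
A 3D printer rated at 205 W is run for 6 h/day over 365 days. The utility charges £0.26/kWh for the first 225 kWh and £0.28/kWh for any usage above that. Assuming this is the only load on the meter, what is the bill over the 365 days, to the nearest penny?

£121.21

Runtime = 6 h/day × 365 days = 2190 h
Energy = 0.205 kW × 2190 h = 448.95 kWh
Tier 1 (0–225 kWh): 225 × £0.26 = £58.5
Above 225 kWh: 223.95 × £0.28 = £62.706
Bill = £121.21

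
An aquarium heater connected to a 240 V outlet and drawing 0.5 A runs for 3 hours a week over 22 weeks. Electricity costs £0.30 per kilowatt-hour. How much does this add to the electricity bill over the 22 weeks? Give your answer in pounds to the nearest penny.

£2.38

Power = 0.5 A × 240 V = 120 W = 0.12 kW
Runtime = 3 h/week × 22 weeks = 66 h
Energy = 0.12 kW × 66 h = 7.92 kWh
Cost = 7.92 kWh × £0.30/kWh = £2.38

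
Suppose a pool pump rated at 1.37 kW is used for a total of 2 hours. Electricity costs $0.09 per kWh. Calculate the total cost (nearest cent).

Energy = 1.37 kW × 2 h = 2.74 kWh
Cost = 2.74 kWh × $0.09/kWh = $0.25

$0.25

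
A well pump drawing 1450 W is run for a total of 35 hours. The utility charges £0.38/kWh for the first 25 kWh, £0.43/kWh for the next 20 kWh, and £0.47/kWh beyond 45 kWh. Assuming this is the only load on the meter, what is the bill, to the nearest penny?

Energy = 1.45 kW × 35 h = 50.75 kWh
Tier 1 (0–25 kWh): 25 × £0.38 = £9.5
Tier 2 (25–45 kWh): 20 × £0.43 = £8.6
Above 45 kWh: 5.75 × £0.47 = £2.7025
Bill = £20.80

£20.80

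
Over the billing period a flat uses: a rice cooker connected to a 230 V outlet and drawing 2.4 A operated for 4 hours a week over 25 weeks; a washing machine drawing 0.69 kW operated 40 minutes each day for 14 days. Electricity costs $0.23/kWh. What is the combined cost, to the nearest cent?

$14.18

rice cooker: Power = 2.4 A × 230 V = 552 W = 0.552 kW
rice cooker: Runtime = 4 h/week × 25 weeks = 100 h
rice cooker: 0.552 kW × 100 h = 55.2 kWh
washing machine: Runtime = 40 min × 14 = 560 min = 9.333333… h
washing machine: 0.69 kW × 9.333333… h = 6.44 kWh
Total energy = 61.64 kWh
Cost = 61.64 × $0.23 = $14.18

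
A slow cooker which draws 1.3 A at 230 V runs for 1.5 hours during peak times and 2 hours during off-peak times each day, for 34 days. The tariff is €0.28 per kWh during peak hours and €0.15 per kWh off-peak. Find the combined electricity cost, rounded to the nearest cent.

€7.32

Power = 1.3 A × 230 V = 299 W = 0.299 kW
Peak energy = 0.299 kW × 1.5 h × 34 = 15.249 kWh
Off-peak energy = 0.299 kW × 2 h × 34 = 20.332 kWh
Cost = 15.249 × €0.28 + 20.332 × €0.15 = €4.26972 + €3.0498 = €7.32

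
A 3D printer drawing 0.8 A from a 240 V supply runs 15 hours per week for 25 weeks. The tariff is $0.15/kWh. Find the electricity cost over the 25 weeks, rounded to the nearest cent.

$10.80

Power = 0.8 A × 240 V = 192 W = 0.192 kW
Runtime = 15 h/week × 25 weeks = 375 h
Energy = 0.192 kW × 375 h = 72 kWh
Cost = 72 kWh × $0.15/kWh = $10.80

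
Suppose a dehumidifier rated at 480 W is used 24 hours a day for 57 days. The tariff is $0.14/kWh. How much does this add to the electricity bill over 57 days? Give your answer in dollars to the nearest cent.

$91.93

Runtime = 24 h × 57 = 1368 h
Energy = 0.48 kW × 1368 h = 656.64 kWh
Cost = 656.64 kWh × $0.14/kWh = $91.93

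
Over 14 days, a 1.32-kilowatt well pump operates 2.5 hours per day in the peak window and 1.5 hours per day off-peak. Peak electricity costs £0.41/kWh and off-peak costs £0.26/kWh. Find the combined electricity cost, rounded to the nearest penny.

£26.15

Peak energy = 1.32 kW × 2.5 h × 14 = 46.2 kWh
Off-peak energy = 1.32 kW × 1.5 h × 14 = 27.72 kWh
Cost = 46.2 × £0.41 + 27.72 × £0.26 = £18.942 + £7.2072 = £26.15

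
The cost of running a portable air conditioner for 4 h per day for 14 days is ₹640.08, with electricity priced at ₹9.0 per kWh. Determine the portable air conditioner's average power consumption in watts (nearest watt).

1270 W

Energy = ₹640.08 ÷ ₹9.0/kWh = 71.12 kWh
Runtime = 4 h/day × 14 days = 56 h
Power = 71.12 kWh ÷ 56 h = 1.27 kW = 1270 W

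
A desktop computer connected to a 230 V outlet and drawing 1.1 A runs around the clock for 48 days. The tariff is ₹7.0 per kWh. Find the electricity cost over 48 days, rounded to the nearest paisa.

₹2040.19

Power = 1.1 A × 230 V = 253 W = 0.253 kW
Runtime = 24 h × 48 = 1152 h
Energy = 0.253 kW × 1152 h = 291.456 kWh
Cost = 291.456 kWh × ₹7.0/kWh = ₹2040.19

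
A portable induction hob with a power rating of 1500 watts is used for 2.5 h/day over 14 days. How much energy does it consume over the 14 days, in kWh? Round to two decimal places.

Runtime = 2.5 h/day × 14 days = 35 h
Energy = 1.5 kW × 35 h = 52.5 kWh

52.50 kWh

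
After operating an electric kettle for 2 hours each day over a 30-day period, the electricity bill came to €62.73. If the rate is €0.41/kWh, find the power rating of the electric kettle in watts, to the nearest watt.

2550 W

Energy = €62.73 ÷ €0.41/kWh = 153 kWh
Runtime = 2 h/day × 30 days = 60 h
Power = 153 kWh ÷ 60 h = 2.55 kW = 2550 W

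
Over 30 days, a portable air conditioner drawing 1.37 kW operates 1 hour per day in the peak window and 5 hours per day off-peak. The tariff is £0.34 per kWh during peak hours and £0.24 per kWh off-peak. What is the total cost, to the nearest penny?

Peak energy = 1.37 kW × 1 h × 30 = 41.1 kWh
Off-peak energy = 1.37 kW × 5 h × 30 = 205.5 kWh
Cost = 41.1 × £0.34 + 205.5 × £0.24 = £13.974 + £49.32 = £63.29

£63.29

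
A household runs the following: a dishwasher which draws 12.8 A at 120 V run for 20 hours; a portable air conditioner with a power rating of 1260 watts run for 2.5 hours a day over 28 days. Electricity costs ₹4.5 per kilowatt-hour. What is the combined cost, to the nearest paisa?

dishwasher: Power = 12.8 A × 120 V = 1536 W = 1.536 kW
dishwasher: 1.536 kW × 20 h = 30.72 kWh
portable air conditioner: Runtime = 2.5 h/day × 28 days = 70 h
portable air conditioner: 1.26 kW × 70 h = 88.2 kWh
Total energy = 118.92 kWh
Cost = 118.92 × ₹4.5 = ₹535.14

₹535.14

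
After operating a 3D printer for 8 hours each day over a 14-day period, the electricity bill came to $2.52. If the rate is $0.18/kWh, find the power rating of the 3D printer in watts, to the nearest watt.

Energy = $2.52 ÷ $0.18/kWh = 14 kWh
Runtime = 8 h/day × 14 days = 112 h
Power = 14 kWh ÷ 112 h = 0.125 kW = 125 W

125 W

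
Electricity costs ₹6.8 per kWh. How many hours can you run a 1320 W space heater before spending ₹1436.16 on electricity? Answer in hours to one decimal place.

Energy available = ₹1436.16 ÷ ₹6.8/kWh = 211.2 kWh
Hours = 211.2 kWh ÷ 1.32 kW = 160.0 h

160.0 h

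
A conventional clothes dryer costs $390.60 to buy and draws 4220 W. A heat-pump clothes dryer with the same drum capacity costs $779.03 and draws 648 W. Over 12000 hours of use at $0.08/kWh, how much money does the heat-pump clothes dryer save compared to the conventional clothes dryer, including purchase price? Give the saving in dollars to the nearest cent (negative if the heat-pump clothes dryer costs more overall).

$3040.69

conventional clothes dryer: $390.60 + (4220/1000) kW × 12000 h × $0.08 = $390.60 + $4051.2 = $4441.8
heat-pump clothes dryer: $779.03 + (648/1000) kW × 12000 h × $0.08 = $779.03 + $622.08 = $1401.11
Saving = $4441.8 − $1401.11 = $3040.69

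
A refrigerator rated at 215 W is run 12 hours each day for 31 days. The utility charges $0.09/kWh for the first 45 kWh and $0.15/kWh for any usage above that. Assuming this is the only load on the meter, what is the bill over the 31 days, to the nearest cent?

Runtime = 12 h/day × 31 days = 372 h
Energy = 0.215 kW × 372 h = 79.98 kWh
Tier 1 (0–45 kWh): 45 × $0.09 = $4.05
Above 45 kWh: 34.98 × $0.15 = $5.247
Bill = $9.30

$9.30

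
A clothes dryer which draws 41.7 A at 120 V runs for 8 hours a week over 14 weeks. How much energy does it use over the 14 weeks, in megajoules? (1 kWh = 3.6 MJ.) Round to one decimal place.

Power = 41.7 A × 120 V = 5004 W = 5.004 kW
Runtime = 8 h/week × 14 weeks = 112 h
Energy = 5.004 kW × 112 h = 560.448 kWh
= 560.448 × 3.6 MJ = 2017.6 MJ

2017.6 MJ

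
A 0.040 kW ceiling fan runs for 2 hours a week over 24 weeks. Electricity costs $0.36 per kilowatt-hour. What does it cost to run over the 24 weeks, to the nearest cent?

Runtime = 2 h/week × 24 weeks = 48 h
Energy = 0.04 kW × 48 h = 1.92 kWh
Cost = 1.92 kWh × $0.36/kWh = $0.69

$0.69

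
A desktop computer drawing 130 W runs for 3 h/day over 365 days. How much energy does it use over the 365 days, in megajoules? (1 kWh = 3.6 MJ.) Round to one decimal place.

Runtime = 3 h/day × 365 days = 1095 h
Energy = 0.13 kW × 1095 h = 142.35 kWh
= 142.35 × 3.6 MJ = 512.5 MJ

512.5 MJ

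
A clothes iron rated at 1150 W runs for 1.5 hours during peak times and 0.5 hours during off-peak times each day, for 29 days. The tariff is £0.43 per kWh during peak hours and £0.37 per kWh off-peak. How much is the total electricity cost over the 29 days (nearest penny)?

Peak energy = 1.15 kW × 1.5 h × 29 = 50.025 kWh
Off-peak energy = 1.15 kW × 0.5 h × 29 = 16.675 kWh
Cost = 50.025 × £0.43 + 16.675 × £0.37 = £21.51075 + £6.16975 = £27.68

£27.68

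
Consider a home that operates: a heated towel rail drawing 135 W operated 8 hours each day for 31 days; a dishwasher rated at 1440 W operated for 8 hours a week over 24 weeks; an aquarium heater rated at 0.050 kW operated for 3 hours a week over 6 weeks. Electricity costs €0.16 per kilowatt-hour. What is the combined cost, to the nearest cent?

heated towel rail: Runtime = 8 h/day × 31 days = 248 h
heated towel rail: 0.135 kW × 248 h = 33.48 kWh
dishwasher: Runtime = 8 h/week × 24 weeks = 192 h
dishwasher: 1.44 kW × 192 h = 276.48 kWh
aquarium heater: Runtime = 3 h/week × 6 weeks = 18 h
aquarium heater: 0.05 kW × 18 h = 0.9 kWh
Total energy = 310.86 kWh
Cost = 310.86 × €0.16 = €49.74

€49.74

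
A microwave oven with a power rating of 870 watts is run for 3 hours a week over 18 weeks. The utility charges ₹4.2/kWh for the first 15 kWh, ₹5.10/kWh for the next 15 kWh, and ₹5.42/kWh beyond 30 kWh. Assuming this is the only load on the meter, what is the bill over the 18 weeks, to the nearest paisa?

Runtime = 3 h/week × 18 weeks = 54 h
Energy = 0.87 kW × 54 h = 46.98 kWh
Tier 1 (0–15 kWh): 15 × ₹4.2 = ₹63
Tier 2 (15–30 kWh): 15 × ₹5.10 = ₹76.5
Above 30 kWh: 16.98 × ₹5.42 = ₹92.0316
Bill = ₹231.53

₹231.53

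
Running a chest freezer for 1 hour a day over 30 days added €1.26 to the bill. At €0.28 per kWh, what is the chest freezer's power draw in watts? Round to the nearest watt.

Energy = €1.26 ÷ €0.28/kWh = 4.5 kWh
Runtime = 1 h/day × 30 days = 30 h
Power = 4.5 kWh ÷ 30 h = 0.15 kW = 150 W

150 W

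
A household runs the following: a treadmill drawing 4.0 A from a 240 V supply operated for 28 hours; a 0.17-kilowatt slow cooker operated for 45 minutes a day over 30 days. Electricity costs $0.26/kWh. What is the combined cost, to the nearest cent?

$7.98

treadmill: Power = 4.0 A × 240 V = 960 W = 0.96 kW
treadmill: 0.96 kW × 28 h = 26.88 kWh
slow cooker: Runtime = 45 min × 30 = 1350 min = 22.5 h
slow cooker: 0.17 kW × 22.5 h = 3.825 kWh
Total energy = 30.705 kWh
Cost = 30.705 × $0.26 = $7.98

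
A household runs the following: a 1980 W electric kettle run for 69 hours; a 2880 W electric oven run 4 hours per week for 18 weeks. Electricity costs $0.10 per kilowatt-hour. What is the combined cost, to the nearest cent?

electric kettle: 1.98 kW × 69 h = 136.62 kWh
electric oven: Runtime = 4 h/week × 18 weeks = 72 h
electric oven: 2.88 kW × 72 h = 207.36 kWh
Total energy = 343.98 kWh
Cost = 343.98 × $0.10 = $34.40

$34.40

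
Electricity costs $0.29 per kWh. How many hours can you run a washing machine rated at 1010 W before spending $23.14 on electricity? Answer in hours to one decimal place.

Energy available = $23.14 ÷ $0.29/kWh = 79.7931 kWh
Hours = 79.7931 kWh ÷ 1.01 kW = 79.0 h

79.0 h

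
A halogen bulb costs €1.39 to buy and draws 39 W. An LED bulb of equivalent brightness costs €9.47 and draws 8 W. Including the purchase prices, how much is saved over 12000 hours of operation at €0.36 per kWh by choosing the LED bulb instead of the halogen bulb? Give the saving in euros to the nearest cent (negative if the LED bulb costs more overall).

halogen bulb: €1.39 + (39/1000) kW × 12000 h × €0.36 = €1.39 + €168.48 = €169.87
LED bulb: €9.47 + (8/1000) kW × 12000 h × €0.36 = €9.47 + €34.56 = €44.03
Saving = €169.87 − €44.03 = €125.84

€125.84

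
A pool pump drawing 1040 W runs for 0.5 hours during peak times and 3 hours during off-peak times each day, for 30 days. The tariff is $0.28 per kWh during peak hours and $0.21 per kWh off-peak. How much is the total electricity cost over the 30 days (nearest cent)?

$24.02

Peak energy = 1.04 kW × 0.5 h × 30 = 15.6 kWh
Off-peak energy = 1.04 kW × 3 h × 30 = 93.6 kWh
Cost = 15.6 × $0.28 + 93.6 × $0.21 = $4.368 + $19.656 = $24.02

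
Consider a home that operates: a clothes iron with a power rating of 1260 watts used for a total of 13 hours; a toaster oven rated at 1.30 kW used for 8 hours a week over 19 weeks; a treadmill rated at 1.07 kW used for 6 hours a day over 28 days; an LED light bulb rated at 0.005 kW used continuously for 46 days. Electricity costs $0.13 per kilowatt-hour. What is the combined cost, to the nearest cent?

clothes iron: 1.26 kW × 13 h = 16.38 kWh
toaster oven: Runtime = 8 h/week × 19 weeks = 152 h
toaster oven: 1.3 kW × 152 h = 197.6 kWh
treadmill: Runtime = 6 h/day × 28 days = 168 h
treadmill: 1.07 kW × 168 h = 179.76 kWh
LED light bulb: Runtime = 24 h × 46 = 1104 h
LED light bulb: 0.005 kW × 1104 h = 5.52 kWh
Total energy = 399.26 kWh
Cost = 399.26 × $0.13 = $51.90

$51.90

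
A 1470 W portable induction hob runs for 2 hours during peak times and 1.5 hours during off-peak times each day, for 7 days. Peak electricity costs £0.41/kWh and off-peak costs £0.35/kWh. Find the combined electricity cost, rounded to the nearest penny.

Peak energy = 1.47 kW × 2 h × 7 = 20.58 kWh
Off-peak energy = 1.47 kW × 1.5 h × 7 = 15.435 kWh
Cost = 20.58 × £0.41 + 15.435 × £0.35 = £8.4378 + £5.40225 = £13.84

£13.84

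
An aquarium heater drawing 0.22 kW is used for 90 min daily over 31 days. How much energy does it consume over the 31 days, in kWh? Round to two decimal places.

Runtime = 90 min × 31 = 2790 min = 46.5 h
Energy = 0.22 kW × 46.5 h = 10.23 kWh

10.23 kWh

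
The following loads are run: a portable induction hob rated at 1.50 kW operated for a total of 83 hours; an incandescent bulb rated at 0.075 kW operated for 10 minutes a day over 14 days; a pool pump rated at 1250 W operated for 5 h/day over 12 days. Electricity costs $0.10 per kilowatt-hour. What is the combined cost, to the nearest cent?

portable induction hob: 1.5 kW × 83 h = 124.5 kWh
incandescent bulb: Runtime = 10 min × 14 = 140 min = 2.333333… h
incandescent bulb: 0.075 kW × 2.333333… h = 0.175 kWh
pool pump: Runtime = 5 h/day × 12 days = 60 h
pool pump: 1.25 kW × 60 h = 75 kWh
Total energy = 199.675 kWh
Cost = 199.675 × $0.10 = $19.97

$19.97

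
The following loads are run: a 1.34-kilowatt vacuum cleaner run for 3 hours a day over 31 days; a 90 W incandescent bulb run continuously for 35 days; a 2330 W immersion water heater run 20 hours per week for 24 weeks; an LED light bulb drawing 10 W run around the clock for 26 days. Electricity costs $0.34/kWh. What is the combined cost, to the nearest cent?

$450.45

vacuum cleaner: Runtime = 3 h/day × 31 days = 93 h
vacuum cleaner: 1.34 kW × 93 h = 124.62 kWh
incandescent bulb: Runtime = 24 h × 35 = 840 h
incandescent bulb: 0.09 kW × 840 h = 75.6 kWh
immersion water heater: Runtime = 20 h/week × 24 weeks = 480 h
immersion water heater: 2.33 kW × 480 h = 1118.4 kWh
LED light bulb: Runtime = 24 h × 26 = 624 h
LED light bulb: 0.01 kW × 624 h = 6.24 kWh
Total energy = 1324.86 kWh
Cost = 1324.86 × $0.34 = $450.45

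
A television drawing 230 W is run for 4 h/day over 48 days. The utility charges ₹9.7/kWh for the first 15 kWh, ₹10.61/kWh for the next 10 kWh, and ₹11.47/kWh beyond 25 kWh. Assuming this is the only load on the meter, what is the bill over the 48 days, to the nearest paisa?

₹471.37

Runtime = 4 h/day × 48 days = 192 h
Energy = 0.23 kW × 192 h = 44.16 kWh
Tier 1 (0–15 kWh): 15 × ₹9.7 = ₹145.5
Tier 2 (15–25 kWh): 10 × ₹10.61 = ₹106.1
Above 25 kWh: 19.16 × ₹11.47 = ₹219.7652
Bill = ₹471.37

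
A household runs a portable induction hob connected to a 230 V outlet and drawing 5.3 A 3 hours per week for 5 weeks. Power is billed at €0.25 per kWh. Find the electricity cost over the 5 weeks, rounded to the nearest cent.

€4.57

Power = 5.3 A × 230 V = 1219 W = 1.219 kW
Runtime = 3 h/week × 5 weeks = 15 h
Energy = 1.219 kW × 15 h = 18.285 kWh
Cost = 18.285 kWh × €0.25/kWh = €4.57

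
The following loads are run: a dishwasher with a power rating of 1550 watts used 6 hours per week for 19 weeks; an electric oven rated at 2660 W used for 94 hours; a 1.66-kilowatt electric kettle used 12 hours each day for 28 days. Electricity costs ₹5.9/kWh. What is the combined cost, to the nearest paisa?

₹5808.55

dishwasher: Runtime = 6 h/week × 19 weeks = 114 h
dishwasher: 1.55 kW × 114 h = 176.7 kWh
electric oven: 2.66 kW × 94 h = 250.04 kWh
electric kettle: Runtime = 12 h/day × 28 days = 336 h
electric kettle: 1.66 kW × 336 h = 557.76 kWh
Total energy = 984.5 kWh
Cost = 984.5 × ₹5.9 = ₹5808.55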